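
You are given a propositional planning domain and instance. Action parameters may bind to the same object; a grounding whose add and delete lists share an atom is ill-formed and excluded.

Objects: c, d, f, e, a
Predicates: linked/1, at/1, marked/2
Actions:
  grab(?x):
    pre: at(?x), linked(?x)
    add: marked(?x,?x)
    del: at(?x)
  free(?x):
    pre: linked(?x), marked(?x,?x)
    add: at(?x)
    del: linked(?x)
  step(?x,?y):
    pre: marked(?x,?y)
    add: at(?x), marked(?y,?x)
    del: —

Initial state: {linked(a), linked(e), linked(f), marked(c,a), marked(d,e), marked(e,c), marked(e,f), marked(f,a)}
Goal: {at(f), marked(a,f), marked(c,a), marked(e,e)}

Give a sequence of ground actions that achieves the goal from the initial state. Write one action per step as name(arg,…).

1. step(f,a)  →  {at(f), linked(a), linked(e), linked(f), marked(a,f), marked(c,a), marked(d,e), marked(e,c), marked(e,f), marked(f,a)}
2. step(e,c)  →  {at(e), at(f), linked(a), linked(e), linked(f), marked(a,f), marked(c,a), marked(c,e), marked(d,e), marked(e,c), marked(e,f), marked(f,a)}
3. grab(e)  →  {at(f), linked(a), linked(e), linked(f), marked(a,f), marked(c,a), marked(c,e), marked(d,e), marked(e,c), marked(e,e), marked(e,f), marked(f,a)}

step(f,a); step(e,c); grab(e)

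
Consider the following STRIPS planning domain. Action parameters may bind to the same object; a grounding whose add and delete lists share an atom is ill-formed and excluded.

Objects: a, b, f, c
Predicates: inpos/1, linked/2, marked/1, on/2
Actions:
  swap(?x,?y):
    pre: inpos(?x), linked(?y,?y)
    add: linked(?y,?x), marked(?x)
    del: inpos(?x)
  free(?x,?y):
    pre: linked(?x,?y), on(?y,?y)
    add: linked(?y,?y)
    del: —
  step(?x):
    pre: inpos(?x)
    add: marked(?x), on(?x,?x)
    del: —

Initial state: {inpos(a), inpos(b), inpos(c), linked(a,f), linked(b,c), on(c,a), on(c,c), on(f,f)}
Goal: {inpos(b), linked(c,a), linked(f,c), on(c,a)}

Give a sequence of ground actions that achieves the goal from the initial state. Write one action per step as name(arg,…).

1. free(a,f)  →  {inpos(a), inpos(b), inpos(c), linked(a,f), linked(b,c), linked(f,f), on(c,a), on(c,c), on(f,f)}
2. swap(c,f)  →  {inpos(a), inpos(b), linked(a,f), linked(b,c), linked(f,c), linked(f,f), marked(c), on(c,a), on(c,c), on(f,f)}
3. free(b,c)  →  {inpos(a), inpos(b), linked(a,f), linked(b,c), linked(c,c), linked(f,c), linked(f,f), marked(c), on(c,a), on(c,c), on(f,f)}
4. swap(a,c)  →  {inpos(b), linked(a,f), linked(b,c), linked(c,a), linked(c,c), linked(f,c), linked(f,f), marked(a), marked(c), on(c,a), on(c,c), on(f,f)}

free(a,f); swap(c,f); free(b,c); swap(a,c)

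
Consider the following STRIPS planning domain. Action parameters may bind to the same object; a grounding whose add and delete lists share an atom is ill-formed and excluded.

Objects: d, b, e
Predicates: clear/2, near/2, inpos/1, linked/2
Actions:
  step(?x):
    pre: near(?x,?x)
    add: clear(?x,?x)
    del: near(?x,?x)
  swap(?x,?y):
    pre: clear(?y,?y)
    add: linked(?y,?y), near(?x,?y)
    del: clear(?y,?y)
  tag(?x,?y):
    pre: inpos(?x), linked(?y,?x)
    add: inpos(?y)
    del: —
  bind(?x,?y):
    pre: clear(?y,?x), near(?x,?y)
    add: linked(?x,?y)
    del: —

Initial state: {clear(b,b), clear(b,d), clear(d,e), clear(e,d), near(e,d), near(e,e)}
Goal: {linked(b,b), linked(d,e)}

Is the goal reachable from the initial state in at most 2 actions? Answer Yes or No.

1. step(e)  →  {clear(b,b), clear(b,d), clear(d,e), clear(e,d), clear(e,e), near(e,d)}
2. swap(d,b)  →  {clear(b,d), clear(d,e), clear(e,d), clear(e,e), linked(b,b), near(d,b), near(e,d)}
3. swap(d,e)  →  {clear(b,d), clear(d,e), clear(e,d), linked(b,b), linked(e,e), near(d,b), near(d,e), near(e,d)}
4. bind(d,e)  →  {clear(b,d), clear(d,e), clear(e,d), linked(b,b), linked(d,e), linked(e,e), near(d,b), near(d,e), near(e,d)}
optimal plan length = 4; 4 > 2

No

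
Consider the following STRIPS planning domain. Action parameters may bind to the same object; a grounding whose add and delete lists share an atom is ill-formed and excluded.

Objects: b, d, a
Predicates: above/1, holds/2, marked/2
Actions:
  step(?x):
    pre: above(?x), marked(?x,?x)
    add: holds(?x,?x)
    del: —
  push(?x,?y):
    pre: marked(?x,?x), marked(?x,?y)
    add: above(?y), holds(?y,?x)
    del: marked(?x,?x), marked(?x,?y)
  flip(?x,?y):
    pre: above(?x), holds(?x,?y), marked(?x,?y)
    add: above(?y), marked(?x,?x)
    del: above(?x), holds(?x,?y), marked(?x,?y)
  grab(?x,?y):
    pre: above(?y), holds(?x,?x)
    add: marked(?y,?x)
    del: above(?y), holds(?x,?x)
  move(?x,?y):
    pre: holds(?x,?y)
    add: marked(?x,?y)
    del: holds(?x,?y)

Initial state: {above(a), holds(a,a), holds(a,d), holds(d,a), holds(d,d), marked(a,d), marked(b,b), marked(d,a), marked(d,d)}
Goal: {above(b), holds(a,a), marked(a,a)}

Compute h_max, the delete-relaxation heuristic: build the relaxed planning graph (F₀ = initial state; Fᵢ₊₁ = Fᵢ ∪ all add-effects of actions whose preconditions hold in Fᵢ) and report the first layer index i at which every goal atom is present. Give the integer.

F0 = init (9 atoms)
F1 = F0 ∪ {above(b), above(d), holds(b,b), marked(a,a)}  (13 atoms)
goal ⊆ F1  ⇒  h_max = 1

1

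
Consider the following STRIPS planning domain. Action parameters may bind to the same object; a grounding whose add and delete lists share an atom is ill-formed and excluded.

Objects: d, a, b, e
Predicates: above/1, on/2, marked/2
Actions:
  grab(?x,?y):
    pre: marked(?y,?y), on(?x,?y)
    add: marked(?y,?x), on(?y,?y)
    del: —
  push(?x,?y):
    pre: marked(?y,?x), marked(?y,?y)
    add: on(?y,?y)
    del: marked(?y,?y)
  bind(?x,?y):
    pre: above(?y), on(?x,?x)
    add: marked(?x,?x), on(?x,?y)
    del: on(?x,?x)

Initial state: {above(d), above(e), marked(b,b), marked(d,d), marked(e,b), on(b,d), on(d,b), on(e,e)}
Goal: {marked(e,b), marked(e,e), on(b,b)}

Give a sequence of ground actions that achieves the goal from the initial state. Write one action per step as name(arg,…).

grab(d,b); bind(e,d)

1. grab(d,b)  →  {above(d), above(e), marked(b,b), marked(b,d), marked(d,d), marked(e,b), on(b,b), on(b,d), on(d,b), on(e,e)}
2. bind(e,d)  →  {above(d), above(e), marked(b,b), marked(b,d), marked(d,d), marked(e,b), marked(e,e), on(b,b), on(b,d), on(d,b), on(e,d)}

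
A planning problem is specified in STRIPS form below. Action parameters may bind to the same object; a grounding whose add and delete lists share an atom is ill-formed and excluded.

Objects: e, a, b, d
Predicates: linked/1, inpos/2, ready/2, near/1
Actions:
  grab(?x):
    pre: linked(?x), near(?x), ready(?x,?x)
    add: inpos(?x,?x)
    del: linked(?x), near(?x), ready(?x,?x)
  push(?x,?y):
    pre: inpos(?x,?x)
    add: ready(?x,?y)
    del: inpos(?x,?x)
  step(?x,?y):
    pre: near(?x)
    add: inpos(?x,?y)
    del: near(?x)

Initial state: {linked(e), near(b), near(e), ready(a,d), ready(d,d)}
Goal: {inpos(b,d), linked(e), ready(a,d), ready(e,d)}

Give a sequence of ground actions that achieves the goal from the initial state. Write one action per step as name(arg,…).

1. step(e,e)  →  {inpos(e,e), linked(e), near(b), ready(a,d), ready(d,d)}
2. push(e,d)  →  {linked(e), near(b), ready(a,d), ready(d,d), ready(e,d)}
3. step(b,d)  →  {inpos(b,d), linked(e), ready(a,d), ready(d,d), ready(e,d)}

step(e,e); push(e,d); step(b,d)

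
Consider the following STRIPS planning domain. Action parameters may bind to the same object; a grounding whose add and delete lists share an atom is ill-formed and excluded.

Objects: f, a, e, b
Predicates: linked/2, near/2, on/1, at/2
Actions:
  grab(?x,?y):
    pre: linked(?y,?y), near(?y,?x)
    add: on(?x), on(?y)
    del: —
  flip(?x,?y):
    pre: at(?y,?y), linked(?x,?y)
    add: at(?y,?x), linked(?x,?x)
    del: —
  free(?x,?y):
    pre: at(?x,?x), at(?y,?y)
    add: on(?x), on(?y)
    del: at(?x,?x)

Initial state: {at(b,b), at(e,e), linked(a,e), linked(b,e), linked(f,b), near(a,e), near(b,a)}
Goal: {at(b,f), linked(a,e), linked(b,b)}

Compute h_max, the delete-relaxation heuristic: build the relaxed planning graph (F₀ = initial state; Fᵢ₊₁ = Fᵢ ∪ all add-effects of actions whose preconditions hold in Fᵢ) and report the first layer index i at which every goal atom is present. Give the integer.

F0 = init (7 atoms)
F1 = F0 ∪ {at(b,f), at(e,a), at(e,b), linked(a,a), linked(b,b), linked(f,f), on(b), on(e)}  (15 atoms)
goal ⊆ F1  ⇒  h_max = 1

1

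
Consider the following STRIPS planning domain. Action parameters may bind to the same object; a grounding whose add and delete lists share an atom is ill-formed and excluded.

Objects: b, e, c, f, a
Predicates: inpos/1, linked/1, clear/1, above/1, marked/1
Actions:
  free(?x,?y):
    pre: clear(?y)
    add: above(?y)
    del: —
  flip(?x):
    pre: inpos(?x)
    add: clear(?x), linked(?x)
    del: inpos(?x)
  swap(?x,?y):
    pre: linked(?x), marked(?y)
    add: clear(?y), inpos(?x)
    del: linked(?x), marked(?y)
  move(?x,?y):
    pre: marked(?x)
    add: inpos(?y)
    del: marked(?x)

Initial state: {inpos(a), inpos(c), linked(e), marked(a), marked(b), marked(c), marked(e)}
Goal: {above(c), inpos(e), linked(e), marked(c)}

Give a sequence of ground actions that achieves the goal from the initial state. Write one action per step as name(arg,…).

flip(c); free(b,c); move(b,e)

1. flip(c)  →  {clear(c), inpos(a), linked(c), linked(e), marked(a), marked(b), marked(c), marked(e)}
2. free(b,c)  →  {above(c), clear(c), inpos(a), linked(c), linked(e), marked(a), marked(b), marked(c), marked(e)}
3. move(b,e)  →  {above(c), clear(c), inpos(a), inpos(e), linked(c), linked(e), marked(a), marked(c), marked(e)}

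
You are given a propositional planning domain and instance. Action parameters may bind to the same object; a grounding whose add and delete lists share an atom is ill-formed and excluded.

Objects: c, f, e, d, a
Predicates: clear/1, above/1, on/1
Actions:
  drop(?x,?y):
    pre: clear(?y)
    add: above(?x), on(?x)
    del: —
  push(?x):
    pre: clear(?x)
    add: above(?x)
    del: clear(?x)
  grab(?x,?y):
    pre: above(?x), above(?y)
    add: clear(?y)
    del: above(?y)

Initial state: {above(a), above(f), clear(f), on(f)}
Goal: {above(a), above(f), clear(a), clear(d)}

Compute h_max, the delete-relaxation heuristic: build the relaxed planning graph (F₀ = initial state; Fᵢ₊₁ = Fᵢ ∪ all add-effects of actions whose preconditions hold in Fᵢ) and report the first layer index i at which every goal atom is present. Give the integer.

2

F0 = init (4 atoms)
F1 = F0 ∪ {above(c), above(d), above(e), clear(a), on(a), on(c), on(d), on(e)}  (12 atoms)
F2 = F1 ∪ {clear(c), clear(d), clear(e)}  (15 atoms)
goal ⊆ F2  ⇒  h_max = 2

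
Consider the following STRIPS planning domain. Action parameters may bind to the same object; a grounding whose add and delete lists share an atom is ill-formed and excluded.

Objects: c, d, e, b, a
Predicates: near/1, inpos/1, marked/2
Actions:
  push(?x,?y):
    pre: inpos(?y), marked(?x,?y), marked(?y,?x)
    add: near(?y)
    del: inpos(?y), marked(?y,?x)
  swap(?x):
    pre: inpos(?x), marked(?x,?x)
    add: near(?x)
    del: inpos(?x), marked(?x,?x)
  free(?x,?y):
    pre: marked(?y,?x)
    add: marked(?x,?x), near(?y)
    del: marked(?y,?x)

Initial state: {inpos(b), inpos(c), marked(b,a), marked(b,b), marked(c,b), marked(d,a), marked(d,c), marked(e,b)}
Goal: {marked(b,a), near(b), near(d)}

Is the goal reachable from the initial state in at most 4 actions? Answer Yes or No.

1. push(b,b)  →  {inpos(c), marked(b,a), marked(c,b), marked(d,a), marked(d,c), marked(e,b), near(b)}
2. free(c,d)  →  {inpos(c), marked(b,a), marked(c,b), marked(c,c), marked(d,a), marked(e,b), near(b), near(d)}
optimal plan length = 2; 2 ≤ 4

Yes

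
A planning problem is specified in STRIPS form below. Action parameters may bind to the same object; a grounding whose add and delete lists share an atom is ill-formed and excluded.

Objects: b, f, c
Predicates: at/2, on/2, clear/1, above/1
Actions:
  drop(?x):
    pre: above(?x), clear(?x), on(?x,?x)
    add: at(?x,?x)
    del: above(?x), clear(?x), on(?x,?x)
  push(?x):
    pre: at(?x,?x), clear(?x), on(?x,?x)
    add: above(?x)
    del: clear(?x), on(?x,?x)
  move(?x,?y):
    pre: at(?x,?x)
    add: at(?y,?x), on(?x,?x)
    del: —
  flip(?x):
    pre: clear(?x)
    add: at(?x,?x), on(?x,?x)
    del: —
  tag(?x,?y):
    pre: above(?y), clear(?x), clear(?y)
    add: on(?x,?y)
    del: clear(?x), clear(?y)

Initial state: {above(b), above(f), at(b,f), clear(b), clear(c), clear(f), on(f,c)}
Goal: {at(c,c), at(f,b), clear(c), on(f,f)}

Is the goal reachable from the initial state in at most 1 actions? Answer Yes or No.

1. flip(b)  →  {above(b), above(f), at(b,b), at(b,f), clear(b), clear(c), clear(f), on(b,b), on(f,c)}
2. move(b,f)  →  {above(b), above(f), at(b,b), at(b,f), at(f,b), clear(b), clear(c), clear(f), on(b,b), on(f,c)}
3. flip(f)  →  {above(b), above(f), at(b,b), at(b,f), at(f,b), at(f,f), clear(b), clear(c), clear(f), on(b,b), on(f,c), on(f,f)}
4. flip(c)  →  {above(b), above(f), at(b,b), at(b,f), at(c,c), at(f,b), at(f,f), clear(b), clear(c), clear(f), on(b,b), on(c,c), on(f,c), on(f,f)}
optimal plan length = 4; 4 > 1

No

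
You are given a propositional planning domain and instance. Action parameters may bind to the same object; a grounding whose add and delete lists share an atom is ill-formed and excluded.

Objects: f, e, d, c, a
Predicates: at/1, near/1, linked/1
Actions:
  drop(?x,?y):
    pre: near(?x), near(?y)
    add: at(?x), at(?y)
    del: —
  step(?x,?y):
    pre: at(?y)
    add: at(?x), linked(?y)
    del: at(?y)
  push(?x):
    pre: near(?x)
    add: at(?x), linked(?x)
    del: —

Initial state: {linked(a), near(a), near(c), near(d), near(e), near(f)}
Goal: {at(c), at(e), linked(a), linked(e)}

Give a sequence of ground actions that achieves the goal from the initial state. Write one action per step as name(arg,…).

1. drop(f,c)  →  {at(c), at(f), linked(a), near(a), near(c), near(d), near(e), near(f)}
2. push(e)  →  {at(c), at(e), at(f), linked(a), linked(e), near(a), near(c), near(d), near(e), near(f)}

drop(f,c); push(e)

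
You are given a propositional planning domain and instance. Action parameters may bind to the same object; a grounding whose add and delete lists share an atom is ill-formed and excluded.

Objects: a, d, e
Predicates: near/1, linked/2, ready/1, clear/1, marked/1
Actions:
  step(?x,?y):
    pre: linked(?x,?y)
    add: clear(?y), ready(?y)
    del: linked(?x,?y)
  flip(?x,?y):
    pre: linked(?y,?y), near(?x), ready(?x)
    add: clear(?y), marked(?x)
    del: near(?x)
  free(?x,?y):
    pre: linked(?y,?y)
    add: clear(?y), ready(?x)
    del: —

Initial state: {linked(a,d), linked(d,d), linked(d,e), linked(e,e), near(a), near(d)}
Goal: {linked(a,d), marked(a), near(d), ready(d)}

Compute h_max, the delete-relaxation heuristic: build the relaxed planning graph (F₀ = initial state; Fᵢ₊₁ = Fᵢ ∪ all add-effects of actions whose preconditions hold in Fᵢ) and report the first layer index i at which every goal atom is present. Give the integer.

2

F0 = init (6 atoms)
F1 = F0 ∪ {clear(d), clear(e), ready(a), ready(d), ready(e)}  (11 atoms)
F2 = F1 ∪ {marked(a), marked(d)}  (13 atoms)
goal ⊆ F2  ⇒  h_max = 2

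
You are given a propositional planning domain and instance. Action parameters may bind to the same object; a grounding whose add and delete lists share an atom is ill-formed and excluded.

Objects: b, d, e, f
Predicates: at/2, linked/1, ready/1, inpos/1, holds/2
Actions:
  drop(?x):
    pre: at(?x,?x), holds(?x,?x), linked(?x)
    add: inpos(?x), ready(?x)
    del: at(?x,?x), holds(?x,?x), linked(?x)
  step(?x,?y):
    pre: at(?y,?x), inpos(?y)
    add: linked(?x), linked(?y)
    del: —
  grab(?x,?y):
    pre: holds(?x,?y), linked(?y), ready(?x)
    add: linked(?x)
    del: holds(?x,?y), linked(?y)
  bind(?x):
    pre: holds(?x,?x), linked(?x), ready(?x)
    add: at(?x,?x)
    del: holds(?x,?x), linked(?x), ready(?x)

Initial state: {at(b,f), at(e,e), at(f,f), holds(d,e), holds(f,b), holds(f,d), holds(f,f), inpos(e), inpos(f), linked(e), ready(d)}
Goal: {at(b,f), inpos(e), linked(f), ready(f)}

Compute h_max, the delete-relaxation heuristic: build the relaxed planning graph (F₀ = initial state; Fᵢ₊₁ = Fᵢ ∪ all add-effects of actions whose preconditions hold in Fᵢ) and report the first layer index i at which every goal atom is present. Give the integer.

2

F0 = init (11 atoms)
F1 = F0 ∪ {linked(d), linked(f)}  (13 atoms)
F2 = F1 ∪ {ready(f)}  (14 atoms)
goal ⊆ F2  ⇒  h_max = 2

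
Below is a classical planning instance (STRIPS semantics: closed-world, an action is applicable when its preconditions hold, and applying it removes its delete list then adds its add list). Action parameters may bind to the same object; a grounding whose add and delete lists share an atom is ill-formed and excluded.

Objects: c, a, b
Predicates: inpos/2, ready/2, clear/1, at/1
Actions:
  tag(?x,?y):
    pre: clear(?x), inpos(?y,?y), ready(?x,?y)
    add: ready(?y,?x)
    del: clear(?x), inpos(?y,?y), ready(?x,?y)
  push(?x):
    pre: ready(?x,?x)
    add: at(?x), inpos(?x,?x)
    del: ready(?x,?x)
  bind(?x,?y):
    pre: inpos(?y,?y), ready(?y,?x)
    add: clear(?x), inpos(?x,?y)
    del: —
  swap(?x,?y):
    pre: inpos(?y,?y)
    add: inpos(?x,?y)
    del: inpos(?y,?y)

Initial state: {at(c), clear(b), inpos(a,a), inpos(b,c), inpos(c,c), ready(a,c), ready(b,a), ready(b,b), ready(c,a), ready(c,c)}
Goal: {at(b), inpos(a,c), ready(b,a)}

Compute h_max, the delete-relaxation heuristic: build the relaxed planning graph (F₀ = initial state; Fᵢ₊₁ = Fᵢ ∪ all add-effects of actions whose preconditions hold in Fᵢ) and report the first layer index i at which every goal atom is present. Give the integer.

F0 = init (10 atoms)
F1 = F0 ∪ {at(b), clear(a), clear(c), inpos(a,c), inpos(b,a), inpos(b,b), inpos(c,a), ready(a,b)}  (18 atoms)
goal ⊆ F1  ⇒  h_max = 1

1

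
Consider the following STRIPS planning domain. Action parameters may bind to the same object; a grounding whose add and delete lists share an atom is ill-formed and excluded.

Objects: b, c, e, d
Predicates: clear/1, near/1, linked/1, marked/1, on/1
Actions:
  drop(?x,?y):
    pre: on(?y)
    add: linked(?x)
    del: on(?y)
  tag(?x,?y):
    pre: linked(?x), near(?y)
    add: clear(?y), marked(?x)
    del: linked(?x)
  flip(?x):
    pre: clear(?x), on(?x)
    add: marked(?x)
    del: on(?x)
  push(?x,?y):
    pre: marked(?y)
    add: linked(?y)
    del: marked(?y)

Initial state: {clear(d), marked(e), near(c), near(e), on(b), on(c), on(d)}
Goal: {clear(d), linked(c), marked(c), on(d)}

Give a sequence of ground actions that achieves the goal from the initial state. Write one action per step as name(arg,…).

1. drop(c,b)  →  {clear(d), linked(c), marked(e), near(c), near(e), on(c), on(d)}
2. tag(c,c)  →  {clear(c), clear(d), marked(c), marked(e), near(c), near(e), on(c), on(d)}
3. drop(c,c)  →  {clear(c), clear(d), linked(c), marked(c), marked(e), near(c), near(e), on(d)}

drop(c,b); tag(c,c); drop(c,c)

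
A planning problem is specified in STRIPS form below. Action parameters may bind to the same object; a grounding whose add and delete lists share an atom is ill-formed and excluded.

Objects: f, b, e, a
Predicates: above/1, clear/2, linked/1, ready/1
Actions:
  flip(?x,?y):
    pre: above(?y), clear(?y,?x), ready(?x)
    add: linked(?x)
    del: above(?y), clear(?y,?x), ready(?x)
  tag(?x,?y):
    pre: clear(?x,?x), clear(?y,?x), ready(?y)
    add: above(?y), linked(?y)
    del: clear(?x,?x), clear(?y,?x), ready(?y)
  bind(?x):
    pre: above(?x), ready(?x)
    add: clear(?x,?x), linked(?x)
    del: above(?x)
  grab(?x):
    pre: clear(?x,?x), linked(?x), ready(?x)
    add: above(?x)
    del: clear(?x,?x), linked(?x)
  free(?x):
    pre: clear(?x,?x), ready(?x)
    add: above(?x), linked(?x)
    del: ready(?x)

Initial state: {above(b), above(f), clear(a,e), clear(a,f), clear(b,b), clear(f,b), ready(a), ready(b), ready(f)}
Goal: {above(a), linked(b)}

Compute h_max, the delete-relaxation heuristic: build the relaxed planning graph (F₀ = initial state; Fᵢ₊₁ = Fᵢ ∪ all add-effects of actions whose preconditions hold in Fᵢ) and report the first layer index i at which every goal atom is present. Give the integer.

2

F0 = init (9 atoms)
F1 = F0 ∪ {clear(f,f), linked(b), linked(f)}  (12 atoms)
F2 = F1 ∪ {above(a), linked(a)}  (14 atoms)
goal ⊆ F2  ⇒  h_max = 2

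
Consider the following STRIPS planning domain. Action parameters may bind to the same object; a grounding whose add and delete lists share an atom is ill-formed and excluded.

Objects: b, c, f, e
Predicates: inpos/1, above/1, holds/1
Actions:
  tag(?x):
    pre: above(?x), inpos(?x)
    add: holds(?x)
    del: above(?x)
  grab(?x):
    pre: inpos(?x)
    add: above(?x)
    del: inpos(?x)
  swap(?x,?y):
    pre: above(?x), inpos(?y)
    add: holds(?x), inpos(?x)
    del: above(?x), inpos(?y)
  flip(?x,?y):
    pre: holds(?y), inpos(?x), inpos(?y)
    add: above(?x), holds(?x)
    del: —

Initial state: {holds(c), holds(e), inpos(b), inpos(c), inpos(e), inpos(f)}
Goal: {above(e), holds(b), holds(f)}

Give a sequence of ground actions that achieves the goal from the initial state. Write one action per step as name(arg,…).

1. grab(e)  →  {above(e), holds(c), holds(e), inpos(b), inpos(c), inpos(f)}
2. flip(b,c)  →  {above(b), above(e), holds(b), holds(c), holds(e), inpos(b), inpos(c), inpos(f)}
3. flip(f,b)  →  {above(b), above(e), above(f), holds(b), holds(c), holds(e), holds(f), inpos(b), inpos(c), inpos(f)}

grab(e); flip(b,c); flip(f,b)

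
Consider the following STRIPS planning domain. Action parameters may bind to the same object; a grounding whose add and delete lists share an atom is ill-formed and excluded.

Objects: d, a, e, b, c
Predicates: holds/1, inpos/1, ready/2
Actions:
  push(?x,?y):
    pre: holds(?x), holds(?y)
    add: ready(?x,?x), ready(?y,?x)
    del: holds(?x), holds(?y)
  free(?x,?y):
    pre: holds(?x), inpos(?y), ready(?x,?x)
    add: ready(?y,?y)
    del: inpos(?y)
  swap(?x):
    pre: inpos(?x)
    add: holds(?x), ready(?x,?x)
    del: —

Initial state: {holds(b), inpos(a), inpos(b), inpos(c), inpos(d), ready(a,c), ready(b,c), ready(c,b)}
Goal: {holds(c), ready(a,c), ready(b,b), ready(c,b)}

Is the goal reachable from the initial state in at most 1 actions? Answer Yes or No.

No

1. push(b,b)  →  {inpos(a), inpos(b), inpos(c), inpos(d), ready(a,c), ready(b,b), ready(b,c), ready(c,b)}
2. swap(c)  →  {holds(c), inpos(a), inpos(b), inpos(c), inpos(d), ready(a,c), ready(b,b), ready(b,c), ready(c,b), ready(c,c)}
optimal plan length = 2; 2 > 1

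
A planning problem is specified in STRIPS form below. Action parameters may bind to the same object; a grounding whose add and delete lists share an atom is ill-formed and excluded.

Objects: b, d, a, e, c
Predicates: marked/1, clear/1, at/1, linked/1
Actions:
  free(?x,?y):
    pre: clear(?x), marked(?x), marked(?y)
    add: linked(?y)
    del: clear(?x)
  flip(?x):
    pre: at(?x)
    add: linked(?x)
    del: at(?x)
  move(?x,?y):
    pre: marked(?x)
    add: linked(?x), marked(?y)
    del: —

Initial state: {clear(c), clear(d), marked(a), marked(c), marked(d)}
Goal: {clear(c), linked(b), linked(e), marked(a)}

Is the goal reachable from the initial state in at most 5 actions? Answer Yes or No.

1. move(d,b)  →  {clear(c), clear(d), linked(d), marked(a), marked(b), marked(c), marked(d)}
2. move(b,e)  →  {clear(c), clear(d), linked(b), linked(d), marked(a), marked(b), marked(c), marked(d), marked(e)}
3. free(d,e)  →  {clear(c), linked(b), linked(d), linked(e), marked(a), marked(b), marked(c), marked(d), marked(e)}
optimal plan length = 3; 3 ≤ 5

Yes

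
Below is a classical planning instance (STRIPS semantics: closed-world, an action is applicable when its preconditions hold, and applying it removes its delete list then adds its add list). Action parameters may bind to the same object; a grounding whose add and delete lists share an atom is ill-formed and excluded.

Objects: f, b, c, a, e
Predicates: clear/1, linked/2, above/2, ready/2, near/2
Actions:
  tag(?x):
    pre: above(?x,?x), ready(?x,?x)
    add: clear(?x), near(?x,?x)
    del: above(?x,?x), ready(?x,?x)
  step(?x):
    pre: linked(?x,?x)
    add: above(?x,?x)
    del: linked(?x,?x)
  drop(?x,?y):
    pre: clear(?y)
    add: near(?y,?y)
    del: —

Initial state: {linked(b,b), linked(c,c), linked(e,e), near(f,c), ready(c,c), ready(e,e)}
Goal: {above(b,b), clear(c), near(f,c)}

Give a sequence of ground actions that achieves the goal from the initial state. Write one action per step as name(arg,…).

1. step(b)  →  {above(b,b), linked(c,c), linked(e,e), near(f,c), ready(c,c), ready(e,e)}
2. step(c)  →  {above(b,b), above(c,c), linked(e,e), near(f,c), ready(c,c), ready(e,e)}
3. tag(c)  →  {above(b,b), clear(c), linked(e,e), near(c,c), near(f,c), ready(e,e)}

step(b); step(c); tag(c)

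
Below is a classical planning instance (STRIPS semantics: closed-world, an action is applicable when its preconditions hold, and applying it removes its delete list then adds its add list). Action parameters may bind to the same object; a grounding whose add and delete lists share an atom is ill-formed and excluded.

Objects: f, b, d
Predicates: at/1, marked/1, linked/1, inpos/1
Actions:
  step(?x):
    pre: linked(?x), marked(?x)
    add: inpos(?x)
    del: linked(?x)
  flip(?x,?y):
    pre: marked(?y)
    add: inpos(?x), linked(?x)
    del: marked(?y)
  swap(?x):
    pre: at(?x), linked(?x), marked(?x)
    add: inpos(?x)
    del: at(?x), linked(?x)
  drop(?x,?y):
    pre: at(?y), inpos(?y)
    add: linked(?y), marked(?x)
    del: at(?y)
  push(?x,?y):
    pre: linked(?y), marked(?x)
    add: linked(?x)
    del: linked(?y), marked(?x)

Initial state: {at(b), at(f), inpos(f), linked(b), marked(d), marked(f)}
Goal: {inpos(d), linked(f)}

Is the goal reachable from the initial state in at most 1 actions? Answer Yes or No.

1. flip(f,f)  →  {at(b), at(f), inpos(f), linked(b), linked(f), marked(d)}
2. flip(d,d)  →  {at(b), at(f), inpos(d), inpos(f), linked(b), linked(d), linked(f)}
optimal plan length = 2; 2 > 1

No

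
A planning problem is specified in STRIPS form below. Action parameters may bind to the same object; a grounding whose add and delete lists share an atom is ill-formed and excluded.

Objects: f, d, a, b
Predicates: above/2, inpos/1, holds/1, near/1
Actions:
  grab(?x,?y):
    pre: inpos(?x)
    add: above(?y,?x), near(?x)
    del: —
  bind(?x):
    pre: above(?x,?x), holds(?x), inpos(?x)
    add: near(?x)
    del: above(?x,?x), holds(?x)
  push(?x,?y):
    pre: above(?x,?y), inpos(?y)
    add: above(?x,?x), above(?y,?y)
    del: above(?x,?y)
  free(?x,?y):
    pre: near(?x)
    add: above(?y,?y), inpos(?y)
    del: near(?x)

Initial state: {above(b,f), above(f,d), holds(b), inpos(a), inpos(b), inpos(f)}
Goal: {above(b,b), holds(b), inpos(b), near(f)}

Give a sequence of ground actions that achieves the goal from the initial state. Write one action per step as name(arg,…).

1. grab(f,f)  →  {above(b,f), above(f,d), above(f,f), holds(b), inpos(a), inpos(b), inpos(f), near(f)}
2. grab(b,b)  →  {above(b,b), above(b,f), above(f,d), above(f,f), holds(b), inpos(a), inpos(b), inpos(f), near(b), near(f)}

grab(f,f); grab(b,b)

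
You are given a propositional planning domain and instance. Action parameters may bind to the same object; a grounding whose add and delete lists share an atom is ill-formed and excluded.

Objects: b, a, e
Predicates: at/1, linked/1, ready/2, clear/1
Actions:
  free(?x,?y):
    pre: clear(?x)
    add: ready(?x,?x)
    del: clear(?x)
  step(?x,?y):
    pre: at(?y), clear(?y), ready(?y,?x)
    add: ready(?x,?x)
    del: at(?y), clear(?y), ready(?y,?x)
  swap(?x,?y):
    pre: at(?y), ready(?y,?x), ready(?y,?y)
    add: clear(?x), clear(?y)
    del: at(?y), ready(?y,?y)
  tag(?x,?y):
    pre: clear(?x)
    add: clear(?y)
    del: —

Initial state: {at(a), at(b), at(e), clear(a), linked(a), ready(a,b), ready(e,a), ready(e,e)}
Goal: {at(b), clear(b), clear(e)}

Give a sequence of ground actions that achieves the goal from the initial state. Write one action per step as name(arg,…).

swap(a,e); tag(a,b)

1. swap(a,e)  →  {at(a), at(b), clear(a), clear(e), linked(a), ready(a,b), ready(e,a)}
2. tag(a,b)  →  {at(a), at(b), clear(a), clear(b), clear(e), linked(a), ready(a,b), ready(e,a)}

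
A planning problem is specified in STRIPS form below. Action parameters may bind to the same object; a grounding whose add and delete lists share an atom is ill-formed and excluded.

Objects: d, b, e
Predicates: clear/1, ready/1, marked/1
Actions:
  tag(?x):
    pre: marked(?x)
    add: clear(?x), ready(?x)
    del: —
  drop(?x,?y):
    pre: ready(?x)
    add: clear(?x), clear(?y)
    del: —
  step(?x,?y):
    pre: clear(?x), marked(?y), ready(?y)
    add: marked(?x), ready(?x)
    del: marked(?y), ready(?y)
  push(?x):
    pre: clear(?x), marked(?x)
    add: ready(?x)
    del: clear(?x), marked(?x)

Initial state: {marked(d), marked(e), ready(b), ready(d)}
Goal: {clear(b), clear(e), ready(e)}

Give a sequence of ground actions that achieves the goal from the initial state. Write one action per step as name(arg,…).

tag(e); drop(d,b)

1. tag(e)  →  {clear(e), marked(d), marked(e), ready(b), ready(d), ready(e)}
2. drop(d,b)  →  {clear(b), clear(d), clear(e), marked(d), marked(e), ready(b), ready(d), ready(e)}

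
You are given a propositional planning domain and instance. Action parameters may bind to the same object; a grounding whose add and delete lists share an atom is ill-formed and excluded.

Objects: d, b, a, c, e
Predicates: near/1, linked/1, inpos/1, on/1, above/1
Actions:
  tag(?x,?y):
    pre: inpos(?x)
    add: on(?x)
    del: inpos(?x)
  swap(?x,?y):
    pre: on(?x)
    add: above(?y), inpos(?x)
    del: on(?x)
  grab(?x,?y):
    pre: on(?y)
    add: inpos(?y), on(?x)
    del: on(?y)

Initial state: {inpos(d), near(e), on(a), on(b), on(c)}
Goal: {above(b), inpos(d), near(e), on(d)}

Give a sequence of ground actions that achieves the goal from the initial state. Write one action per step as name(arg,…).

1. swap(b,b)  →  {above(b), inpos(b), inpos(d), near(e), on(a), on(c)}
2. grab(d,a)  →  {above(b), inpos(a), inpos(b), inpos(d), near(e), on(c), on(d)}

swap(b,b); grab(d,a)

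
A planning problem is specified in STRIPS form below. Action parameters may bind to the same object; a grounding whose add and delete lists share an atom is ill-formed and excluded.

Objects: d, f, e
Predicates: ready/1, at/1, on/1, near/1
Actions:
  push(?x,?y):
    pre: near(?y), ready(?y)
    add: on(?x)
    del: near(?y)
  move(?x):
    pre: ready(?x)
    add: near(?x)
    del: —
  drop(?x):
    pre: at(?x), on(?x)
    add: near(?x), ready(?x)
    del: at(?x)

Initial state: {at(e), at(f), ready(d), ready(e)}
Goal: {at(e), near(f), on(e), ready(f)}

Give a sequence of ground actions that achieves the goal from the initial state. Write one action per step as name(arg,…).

move(d); push(f,d); move(d); push(e,d); drop(f)

1. move(d)  →  {at(e), at(f), near(d), ready(d), ready(e)}
2. push(f,d)  →  {at(e), at(f), on(f), ready(d), ready(e)}
3. move(d)  →  {at(e), at(f), near(d), on(f), ready(d), ready(e)}
4. push(e,d)  →  {at(e), at(f), on(e), on(f), ready(d), ready(e)}
5. drop(f)  →  {at(e), near(f), on(e), on(f), ready(d), ready(e), ready(f)}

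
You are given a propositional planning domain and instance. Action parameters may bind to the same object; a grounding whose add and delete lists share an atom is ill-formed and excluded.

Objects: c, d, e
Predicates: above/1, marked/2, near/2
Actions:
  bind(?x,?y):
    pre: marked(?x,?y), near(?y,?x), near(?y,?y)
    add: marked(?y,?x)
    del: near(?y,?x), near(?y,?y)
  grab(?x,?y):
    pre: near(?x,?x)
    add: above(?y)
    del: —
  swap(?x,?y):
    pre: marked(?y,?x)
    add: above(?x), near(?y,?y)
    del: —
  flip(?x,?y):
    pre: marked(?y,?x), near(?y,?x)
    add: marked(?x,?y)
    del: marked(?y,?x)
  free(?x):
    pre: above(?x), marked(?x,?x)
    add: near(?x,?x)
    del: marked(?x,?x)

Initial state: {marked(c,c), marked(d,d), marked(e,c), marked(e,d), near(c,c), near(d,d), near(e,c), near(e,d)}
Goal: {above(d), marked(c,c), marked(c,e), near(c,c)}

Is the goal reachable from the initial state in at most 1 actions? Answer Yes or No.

1. grab(c,d)  →  {above(d), marked(c,c), marked(d,d), marked(e,c), marked(e,d), near(c,c), near(d,d), near(e,c), near(e,d)}
2. flip(c,e)  →  {above(d), marked(c,c), marked(c,e), marked(d,d), marked(e,d), near(c,c), near(d,d), near(e,c), near(e,d)}
optimal plan length = 2; 2 > 1

No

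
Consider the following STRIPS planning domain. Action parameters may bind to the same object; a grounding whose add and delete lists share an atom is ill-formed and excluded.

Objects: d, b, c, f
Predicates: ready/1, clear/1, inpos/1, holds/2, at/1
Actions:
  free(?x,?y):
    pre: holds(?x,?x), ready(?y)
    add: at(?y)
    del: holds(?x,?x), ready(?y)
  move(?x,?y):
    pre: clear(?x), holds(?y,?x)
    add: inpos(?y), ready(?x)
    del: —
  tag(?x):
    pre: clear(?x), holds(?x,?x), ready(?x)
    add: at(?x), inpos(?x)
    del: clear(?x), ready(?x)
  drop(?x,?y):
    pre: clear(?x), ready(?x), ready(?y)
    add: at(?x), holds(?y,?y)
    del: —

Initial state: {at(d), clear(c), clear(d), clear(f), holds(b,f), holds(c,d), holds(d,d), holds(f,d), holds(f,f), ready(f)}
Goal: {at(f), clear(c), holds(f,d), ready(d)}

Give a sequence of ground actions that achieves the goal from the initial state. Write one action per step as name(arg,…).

1. free(d,f)  →  {at(d), at(f), clear(c), clear(d), clear(f), holds(b,f), holds(c,d), holds(f,d), holds(f,f)}
2. move(d,c)  →  {at(d), at(f), clear(c), clear(d), clear(f), holds(b,f), holds(c,d), holds(f,d), holds(f,f), inpos(c), ready(d)}

free(d,f); move(d,c)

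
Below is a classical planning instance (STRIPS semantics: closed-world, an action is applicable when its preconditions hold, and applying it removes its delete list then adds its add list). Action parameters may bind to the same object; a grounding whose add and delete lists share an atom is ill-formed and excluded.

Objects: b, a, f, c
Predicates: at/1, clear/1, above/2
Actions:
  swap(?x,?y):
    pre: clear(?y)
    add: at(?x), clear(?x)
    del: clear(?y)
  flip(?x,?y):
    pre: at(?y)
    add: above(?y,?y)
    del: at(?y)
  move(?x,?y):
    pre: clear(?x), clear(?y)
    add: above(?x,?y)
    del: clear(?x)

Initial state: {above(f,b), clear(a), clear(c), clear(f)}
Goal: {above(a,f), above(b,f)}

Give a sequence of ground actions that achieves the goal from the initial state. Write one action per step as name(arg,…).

1. swap(b,c)  →  {above(f,b), at(b), clear(a), clear(b), clear(f)}
2. move(b,f)  →  {above(b,f), above(f,b), at(b), clear(a), clear(f)}
3. move(a,f)  →  {above(a,f), above(b,f), above(f,b), at(b), clear(f)}

swap(b,c); move(b,f); move(a,f)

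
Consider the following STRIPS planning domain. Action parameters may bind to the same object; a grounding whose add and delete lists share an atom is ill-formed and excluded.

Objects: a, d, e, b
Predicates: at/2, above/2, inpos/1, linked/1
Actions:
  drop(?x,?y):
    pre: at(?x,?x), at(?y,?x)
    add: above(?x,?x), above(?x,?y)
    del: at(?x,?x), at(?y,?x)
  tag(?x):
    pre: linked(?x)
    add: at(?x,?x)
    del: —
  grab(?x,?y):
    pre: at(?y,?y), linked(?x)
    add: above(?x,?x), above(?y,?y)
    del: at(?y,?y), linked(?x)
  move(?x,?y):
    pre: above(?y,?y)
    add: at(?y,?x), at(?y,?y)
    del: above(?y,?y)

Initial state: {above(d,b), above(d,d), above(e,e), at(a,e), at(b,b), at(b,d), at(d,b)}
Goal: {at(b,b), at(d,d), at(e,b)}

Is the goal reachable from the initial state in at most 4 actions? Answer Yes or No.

Yes

1. move(a,d)  →  {above(d,b), above(e,e), at(a,e), at(b,b), at(b,d), at(d,a), at(d,b), at(d,d)}
2. move(b,e)  →  {above(d,b), at(a,e), at(b,b), at(b,d), at(d,a), at(d,b), at(d,d), at(e,b), at(e,e)}
optimal plan length = 2; 2 ≤ 4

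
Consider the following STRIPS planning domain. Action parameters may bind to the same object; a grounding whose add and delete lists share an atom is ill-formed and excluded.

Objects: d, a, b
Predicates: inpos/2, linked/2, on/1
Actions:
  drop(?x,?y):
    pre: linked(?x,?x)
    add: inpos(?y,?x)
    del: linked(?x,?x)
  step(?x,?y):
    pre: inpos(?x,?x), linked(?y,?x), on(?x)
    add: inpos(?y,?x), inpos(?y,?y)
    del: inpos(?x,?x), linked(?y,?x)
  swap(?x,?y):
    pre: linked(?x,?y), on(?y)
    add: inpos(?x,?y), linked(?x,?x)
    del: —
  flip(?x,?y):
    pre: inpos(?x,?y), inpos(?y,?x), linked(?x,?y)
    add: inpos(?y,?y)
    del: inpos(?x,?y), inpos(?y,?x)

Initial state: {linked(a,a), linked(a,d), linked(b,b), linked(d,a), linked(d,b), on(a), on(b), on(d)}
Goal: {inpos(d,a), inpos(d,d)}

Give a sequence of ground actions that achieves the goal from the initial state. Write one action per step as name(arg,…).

1. drop(a,a)  →  {inpos(a,a), linked(a,d), linked(b,b), linked(d,a), linked(d,b), on(a), on(b), on(d)}
2. step(a,d)  →  {inpos(d,a), inpos(d,d), linked(a,d), linked(b,b), linked(d,b), on(a), on(b), on(d)}

drop(a,a); step(a,d)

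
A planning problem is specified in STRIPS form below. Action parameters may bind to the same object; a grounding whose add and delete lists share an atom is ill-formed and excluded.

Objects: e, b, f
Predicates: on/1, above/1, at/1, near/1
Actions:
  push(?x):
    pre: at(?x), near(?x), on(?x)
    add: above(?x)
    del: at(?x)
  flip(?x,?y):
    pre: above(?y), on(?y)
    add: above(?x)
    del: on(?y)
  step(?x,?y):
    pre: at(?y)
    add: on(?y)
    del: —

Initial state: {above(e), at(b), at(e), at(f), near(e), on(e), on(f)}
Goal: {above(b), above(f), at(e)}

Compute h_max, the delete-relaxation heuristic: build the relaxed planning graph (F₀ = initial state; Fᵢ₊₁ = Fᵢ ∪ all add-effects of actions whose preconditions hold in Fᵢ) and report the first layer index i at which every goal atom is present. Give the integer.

F0 = init (7 atoms)
F1 = F0 ∪ {above(b), above(f), on(b)}  (10 atoms)
goal ⊆ F1  ⇒  h_max = 1

1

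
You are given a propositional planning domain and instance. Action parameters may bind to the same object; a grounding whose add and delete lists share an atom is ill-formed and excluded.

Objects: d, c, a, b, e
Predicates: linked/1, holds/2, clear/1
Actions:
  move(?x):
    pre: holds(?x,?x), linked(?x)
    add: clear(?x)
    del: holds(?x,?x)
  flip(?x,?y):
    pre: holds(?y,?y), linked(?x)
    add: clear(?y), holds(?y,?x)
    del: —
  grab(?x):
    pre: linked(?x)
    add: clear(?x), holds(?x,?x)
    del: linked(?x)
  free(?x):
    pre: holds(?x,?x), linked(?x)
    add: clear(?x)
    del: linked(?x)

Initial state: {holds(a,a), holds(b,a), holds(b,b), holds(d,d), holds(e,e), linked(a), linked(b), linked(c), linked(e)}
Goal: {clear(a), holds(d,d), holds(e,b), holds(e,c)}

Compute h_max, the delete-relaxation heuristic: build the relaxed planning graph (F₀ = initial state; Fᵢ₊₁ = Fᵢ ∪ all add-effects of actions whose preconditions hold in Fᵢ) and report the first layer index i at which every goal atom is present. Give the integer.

1

F0 = init (9 atoms)
F1 = F0 ∪ {clear(a), clear(b), clear(c), clear(d), clear(e), holds(a,b), holds(a,c), holds(a,e), holds(b,c), holds(b,e), holds(c,c), holds(d,a), holds(d,b), holds(d,c), holds(d,e), holds(e,a), holds(e,b), holds(e,c)}  (27 atoms)
goal ⊆ F1  ⇒  h_max = 1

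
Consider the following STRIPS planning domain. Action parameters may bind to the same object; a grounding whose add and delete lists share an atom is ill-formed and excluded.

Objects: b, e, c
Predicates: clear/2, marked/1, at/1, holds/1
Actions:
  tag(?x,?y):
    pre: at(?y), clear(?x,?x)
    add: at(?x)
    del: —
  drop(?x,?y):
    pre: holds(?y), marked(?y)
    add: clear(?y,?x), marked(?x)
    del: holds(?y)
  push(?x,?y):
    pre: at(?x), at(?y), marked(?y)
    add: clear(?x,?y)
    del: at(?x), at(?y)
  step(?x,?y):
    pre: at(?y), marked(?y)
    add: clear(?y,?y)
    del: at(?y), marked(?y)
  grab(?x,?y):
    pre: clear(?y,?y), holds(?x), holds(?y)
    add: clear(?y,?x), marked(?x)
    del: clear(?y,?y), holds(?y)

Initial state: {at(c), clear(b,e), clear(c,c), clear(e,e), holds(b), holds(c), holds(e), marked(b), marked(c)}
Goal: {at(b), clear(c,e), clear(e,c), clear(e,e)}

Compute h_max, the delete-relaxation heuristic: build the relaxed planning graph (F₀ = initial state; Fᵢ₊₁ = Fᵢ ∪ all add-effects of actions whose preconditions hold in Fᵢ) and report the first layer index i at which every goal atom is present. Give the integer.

2

F0 = init (9 atoms)
F1 = F0 ∪ {at(e), clear(b,b), clear(b,c), clear(c,b), clear(c,e), clear(e,b), clear(e,c), marked(e)}  (17 atoms)
F2 = F1 ∪ {at(b)}  (18 atoms)
goal ⊆ F2  ⇒  h_max = 2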